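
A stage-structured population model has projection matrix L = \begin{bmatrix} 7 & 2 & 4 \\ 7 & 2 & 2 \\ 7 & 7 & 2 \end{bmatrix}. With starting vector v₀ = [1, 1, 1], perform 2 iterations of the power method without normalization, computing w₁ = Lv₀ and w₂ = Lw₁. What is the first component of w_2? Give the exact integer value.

w1 = Lv₀ = (7·1 + 2·1 + 4·1; 7·1 + 2·1 + 2·1; 7·1 + 7·1 + 2·1) = (13, 11, 16)
w2 = Lw1 = (7·13 + 2·11 + 4·16; 7·13 + 2·11 + 2·16; 7·13 + 7·11 + 2·16) = (177, 145, 200)
The requested component of w2 is 177.

177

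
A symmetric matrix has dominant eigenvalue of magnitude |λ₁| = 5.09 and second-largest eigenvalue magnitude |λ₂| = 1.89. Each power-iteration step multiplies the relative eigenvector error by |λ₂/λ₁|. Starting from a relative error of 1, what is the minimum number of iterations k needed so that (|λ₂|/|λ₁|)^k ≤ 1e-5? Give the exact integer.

12

|λ₂/λ₁| = 1.89/5.09 = 0.37132
Need k ≥ ln(1e-5) / ln(0.37132) = -11.5129 / -0.9907 ≈ 11.621
Smallest integer k satisfying the bound: 12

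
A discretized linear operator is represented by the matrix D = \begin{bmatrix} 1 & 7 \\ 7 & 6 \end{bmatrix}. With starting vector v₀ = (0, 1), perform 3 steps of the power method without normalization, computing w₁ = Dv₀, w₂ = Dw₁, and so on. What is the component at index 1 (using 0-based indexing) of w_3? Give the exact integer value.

853

w1 = Dv₀ = (1·0 + 7·1; 7·0 + 6·1) = (7, 6)
w2 = Dw1 = (1·7 + 7·6; 7·7 + 6·6) = (49, 85)
w3 = Dw2 = (644, 853)
The requested component of w3 is 853.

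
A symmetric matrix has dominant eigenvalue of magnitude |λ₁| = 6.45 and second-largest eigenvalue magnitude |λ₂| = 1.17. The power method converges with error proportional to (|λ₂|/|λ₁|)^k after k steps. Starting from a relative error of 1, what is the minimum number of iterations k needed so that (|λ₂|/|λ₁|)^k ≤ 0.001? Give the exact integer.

5

|λ₂/λ₁| = 1.17/6.45 = 0.18140
Need k ≥ ln(0.001) / ln(0.18140) = -6.9078 / -1.7071 ≈ 4.047
Smallest integer k satisfying the bound: 5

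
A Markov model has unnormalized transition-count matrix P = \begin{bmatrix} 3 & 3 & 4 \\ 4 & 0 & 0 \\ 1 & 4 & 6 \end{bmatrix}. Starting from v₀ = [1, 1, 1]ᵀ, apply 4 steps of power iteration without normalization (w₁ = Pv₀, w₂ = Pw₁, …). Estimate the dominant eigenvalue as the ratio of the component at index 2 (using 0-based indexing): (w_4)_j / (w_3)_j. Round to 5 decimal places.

w1 = Pv₀ = (3·1 + 3·1 + 4·1; 4·1 + 0·1 + 0·1; 1·1 + 4·1 + 6·1) = (10, 4, 11)
w2 = Pw1 = (3·10 + 3·4 + 4·11; 4·10 + 0·4 + 0·11; 1·10 + 4·4 + 6·11) = (86, 40, 92)
w3 = Pw2 = (746, 344, 798)
w4 = Pw3 = (6462, 2984, 6910)
Ratio at component: 6910 / 798 = 8.65915

λ ≈ 8.65915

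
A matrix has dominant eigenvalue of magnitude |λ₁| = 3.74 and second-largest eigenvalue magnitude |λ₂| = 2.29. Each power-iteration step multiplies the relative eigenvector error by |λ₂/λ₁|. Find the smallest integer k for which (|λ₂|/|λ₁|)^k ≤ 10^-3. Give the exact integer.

|λ₂/λ₁| = 2.29/3.74 = 0.61230
Need k ≥ ln(10^-3) / ln(0.61230) = -6.9078 / -0.4905 ≈ 14.082
Smallest integer k satisfying the bound: 15

15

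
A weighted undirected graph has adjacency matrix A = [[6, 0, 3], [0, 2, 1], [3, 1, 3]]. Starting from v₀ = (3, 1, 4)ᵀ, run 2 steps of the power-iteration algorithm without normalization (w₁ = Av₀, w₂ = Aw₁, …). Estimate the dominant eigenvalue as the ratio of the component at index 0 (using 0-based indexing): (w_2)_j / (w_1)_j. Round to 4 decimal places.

λ ≈ 8.2000

w1 = Av₀ = (6·3 + 0·1 + 3·4; 0·3 + 2·1 + 1·4; 3·3 + 1·1 + 3·4) = (30, 6, 22)
w2 = Aw1 = (6·30 + 0·6 + 3·22; 0·30 + 2·6 + 1·22; 3·30 + 1·6 + 3·22) = (246, 34, 162)
Ratio at component: 246 / 30 = 8.2000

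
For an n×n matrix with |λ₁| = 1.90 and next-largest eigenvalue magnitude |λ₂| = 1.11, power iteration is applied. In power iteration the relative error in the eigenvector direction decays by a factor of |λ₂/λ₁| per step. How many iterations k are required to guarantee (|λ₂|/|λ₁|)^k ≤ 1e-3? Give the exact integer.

|λ₂/λ₁| = 1.11/1.90 = 0.58421
Need k ≥ ln(1e-3) / ln(0.58421) = -6.9078 / -0.5375 ≈ 12.852
Smallest integer k satisfying the bound: 13

13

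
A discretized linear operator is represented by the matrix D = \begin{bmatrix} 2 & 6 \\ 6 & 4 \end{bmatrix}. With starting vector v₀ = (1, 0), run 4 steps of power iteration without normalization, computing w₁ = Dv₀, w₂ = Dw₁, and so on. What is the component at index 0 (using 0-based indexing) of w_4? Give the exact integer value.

w1 = Dv₀ = (2, 6)
w2 = Dw1 = (40, 36)
w3 = Dw2 = (296, 384)
w4 = Dw3 = (2896, 3312)
The requested component of w4 is 2896.

2896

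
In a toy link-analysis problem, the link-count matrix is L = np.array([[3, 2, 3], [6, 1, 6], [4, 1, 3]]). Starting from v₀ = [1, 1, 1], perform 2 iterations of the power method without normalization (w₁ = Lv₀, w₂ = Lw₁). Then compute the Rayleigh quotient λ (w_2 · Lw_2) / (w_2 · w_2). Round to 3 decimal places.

8.839

w1 = Lv₀ = (3·1 + 2·1 + 3·1; 6·1 + 1·1 + 6·1; 4·1 + 1·1 + 3·1) = (8, 13, 8)
w2 = Lw1 = (3·8 + 2·13 + 3·8; 6·8 + 1·13 + 6·8; 4·8 + 1·13 + 3·8) = (74, 109, 69)
Lw2 = (647, 967, 612)
w2·Lw2 = 74·647 + 109·967 + 69·612 = 195509; w2·w2 = 74·74 + 109·109 + 69·69 = 22118
λ ≈ 195509/22118 = 8.839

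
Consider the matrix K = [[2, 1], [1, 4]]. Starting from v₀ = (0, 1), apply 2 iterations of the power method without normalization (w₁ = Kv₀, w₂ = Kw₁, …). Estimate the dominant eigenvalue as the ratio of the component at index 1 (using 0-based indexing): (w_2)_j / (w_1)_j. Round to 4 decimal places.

λ ≈ 4.2500

w1 = Kv₀ = (1, 4)
w2 = Kw1 = (6, 17)
Ratio at component: 17 / 4 = 4.2500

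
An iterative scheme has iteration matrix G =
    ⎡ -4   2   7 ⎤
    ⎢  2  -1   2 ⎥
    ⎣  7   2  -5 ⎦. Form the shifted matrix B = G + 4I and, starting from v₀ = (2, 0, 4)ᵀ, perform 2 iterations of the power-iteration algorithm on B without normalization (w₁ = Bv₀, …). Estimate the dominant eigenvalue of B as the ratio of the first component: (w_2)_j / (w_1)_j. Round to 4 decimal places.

B = G + 4I has rows (0, 2, 7); (2, 3, 2); (7, 2, -1)
w1 = Bv₀ = (28, 12, 10)
w2 = Bw1 = (94, 112, 210)
Ratio: 94/28 = 3.3571

3.3571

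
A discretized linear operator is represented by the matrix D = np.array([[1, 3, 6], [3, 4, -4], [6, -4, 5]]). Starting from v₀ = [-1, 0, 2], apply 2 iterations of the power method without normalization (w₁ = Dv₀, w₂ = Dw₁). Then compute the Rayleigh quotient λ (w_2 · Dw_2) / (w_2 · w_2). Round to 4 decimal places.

w1 = Dv₀ = (11, -11, 4)
w2 = Dw1 = (2, -27, 130)
Dw2 = (701, -622, 770)
w2·Dw2 = 2·701 + (-27)·(-622) + 130·770 = 118296; w2·w2 = 2·2 + (-27)·(-27) + 130·130 = 17633
λ ≈ 118296/17633 = 6.7088

λ ≈ 6.7088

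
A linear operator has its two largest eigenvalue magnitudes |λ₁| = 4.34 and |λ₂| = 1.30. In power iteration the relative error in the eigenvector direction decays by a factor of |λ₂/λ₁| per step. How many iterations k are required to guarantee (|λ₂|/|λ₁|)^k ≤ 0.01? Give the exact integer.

|λ₂/λ₁| = 1.30/4.34 = 0.29954
Need k ≥ ln(0.01) / ln(0.29954) = -4.6052 / -1.2055 ≈ 3.820
Smallest integer k satisfying the bound: 4

4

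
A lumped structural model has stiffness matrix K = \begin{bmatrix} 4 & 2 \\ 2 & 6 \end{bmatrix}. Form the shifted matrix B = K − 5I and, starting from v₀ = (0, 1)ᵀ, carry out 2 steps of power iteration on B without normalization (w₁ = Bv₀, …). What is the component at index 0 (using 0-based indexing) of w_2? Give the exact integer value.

B = K − 5I has rows (-1, 2); (2, 1)
w1 = Bv₀ = (2, 1)
w2 = Bw1 = (0, 5)
Requested component of w2: 0

0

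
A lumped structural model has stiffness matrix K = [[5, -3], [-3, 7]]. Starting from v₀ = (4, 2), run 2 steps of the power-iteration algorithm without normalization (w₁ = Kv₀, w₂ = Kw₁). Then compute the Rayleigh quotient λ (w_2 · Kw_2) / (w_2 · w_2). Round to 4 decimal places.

w1 = Kv₀ = (5·4 + (-3)·2; (-3)·4 + 7·2) = (14, 2)
w2 = Kw1 = (5·14 + (-3)·2; (-3)·14 + 7·2) = (64, -28)
Kw2 = (404, -388)
w2·Kw2 = 64·404 + (-28)·(-388) = 36720; w2·w2 = 64·64 + (-28)·(-28) = 4880
λ ≈ 36720/4880 = 7.5246

7.5246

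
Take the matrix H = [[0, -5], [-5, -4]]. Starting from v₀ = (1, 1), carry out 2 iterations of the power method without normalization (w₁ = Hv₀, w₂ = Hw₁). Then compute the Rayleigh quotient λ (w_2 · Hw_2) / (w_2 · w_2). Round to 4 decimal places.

w1 = Hv₀ = (-5, -9)
w2 = Hw1 = (45, 61)
Hw2 = (-305, -469)
w2·Hw2 = 45·(-305) + 61·(-469) = -42334; w2·w2 = 45·45 + 61·61 = 5746
λ ≈ -42334/5746 = -7.3676

-7.3676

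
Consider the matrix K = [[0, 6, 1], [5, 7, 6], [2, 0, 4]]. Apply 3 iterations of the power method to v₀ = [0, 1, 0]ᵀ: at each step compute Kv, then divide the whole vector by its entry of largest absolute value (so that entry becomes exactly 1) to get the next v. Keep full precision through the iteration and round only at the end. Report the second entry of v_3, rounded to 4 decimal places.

1.0000

Kv0 = (6.00000, 7.00000, 0.00000); divide by 7.00000 → v1 = (0.85714, 1.00000, 0.00000)
Kv1 = (6.00000, 11.28571, 1.71429); divide by 11.28571 → v2 = (0.53165, 1.00000, 0.15190)
Kv2 = (6.15190, 10.56962, 1.67089); divide by 10.56962 → v3 = (0.58204, 1.00000, 0.15808)
Requested entry of v3: 835/835 = 1.0000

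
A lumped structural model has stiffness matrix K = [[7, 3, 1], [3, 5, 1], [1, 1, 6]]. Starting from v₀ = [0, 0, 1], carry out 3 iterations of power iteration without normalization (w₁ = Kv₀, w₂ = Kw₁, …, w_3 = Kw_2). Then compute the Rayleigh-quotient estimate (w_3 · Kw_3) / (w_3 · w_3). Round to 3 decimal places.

λ ≈ 8.910

w1 = Kv₀ = (1, 1, 6)
w2 = Kw1 = (16, 14, 38)
w3 = Kw2 = (192, 156, 258)
Kw3 = (2070, 1614, 1896)
w3·Kw3 = 192·2070 + 156·1614 + 258·1896 = 1138392; w3·w3 = 192·192 + 156·156 + 258·258 = 127764
λ ≈ 1138392/127764 = 8.910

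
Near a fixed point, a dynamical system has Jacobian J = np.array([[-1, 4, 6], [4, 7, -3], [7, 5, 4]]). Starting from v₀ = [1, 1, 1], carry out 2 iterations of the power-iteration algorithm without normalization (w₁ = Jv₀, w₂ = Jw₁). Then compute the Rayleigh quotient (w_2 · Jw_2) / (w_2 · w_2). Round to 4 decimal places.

w1 = Jv₀ = (9, 8, 16)
w2 = Jw1 = (119, 44, 167)
Jw2 = (1059, 283, 1721)
w2·Jw2 = 119·1059 + 44·283 + 167·1721 = 425880; w2·w2 = 119·119 + 44·44 + 167·167 = 43986
λ ≈ 425880/43986 = 9.6822

9.6822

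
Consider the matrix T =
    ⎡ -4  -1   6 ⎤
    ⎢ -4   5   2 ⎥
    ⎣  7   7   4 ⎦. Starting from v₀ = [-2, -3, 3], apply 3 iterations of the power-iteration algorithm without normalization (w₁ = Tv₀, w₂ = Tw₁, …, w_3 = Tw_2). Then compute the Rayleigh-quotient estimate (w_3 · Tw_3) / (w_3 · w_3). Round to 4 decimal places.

w1 = Tv₀ = ((-4)·(-2) + (-1)·(-3) + 6·3; (-4)·(-2) + 5·(-3) + 2·3; 7·(-2) + 7·(-3) + 4·3) = (29, -1, -23)
w2 = Tw1 = ((-4)·29 + (-1)·(-1) + 6·(-23); (-4)·29 + 5·(-1) + 2·(-23); 7·29 + 7·(-1) + 4·(-23)) = (-253, -167, 104)
w3 = Tw2 = (1803, 385, -2524)
Tw3 = (-22741, -10335, 5220)
w3·Tw3 = 1803·(-22741) + 385·(-10335) + (-2524)·5220 = -58156278; w3·w3 = 1803·1803 + 385·385 + (-2524)·(-2524) = 9769610
λ ≈ -58156278/9769610 = -5.9528

λ ≈ -5.9528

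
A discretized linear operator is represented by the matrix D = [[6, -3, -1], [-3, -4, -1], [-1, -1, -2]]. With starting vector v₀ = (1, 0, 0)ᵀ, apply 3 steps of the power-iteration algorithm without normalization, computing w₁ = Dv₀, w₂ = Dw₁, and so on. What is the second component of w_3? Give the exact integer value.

w1 = Dv₀ = (6·1 + (-3)·0 + (-1)·0; (-3)·1 + (-4)·0 + (-1)·0; (-1)·1 + (-1)·0 + (-2)·0) = (6, -3, -1)
w2 = Dw1 = (6·6 + (-3)·(-3) + (-1)·(-1); (-3)·6 + (-4)·(-3) + (-1)·(-1); (-1)·6 + (-1)·(-3) + (-2)·(-1)) = (46, -5, -1)
w3 = Dw2 = (292, -117, -39)
The requested component of w3 is -117.

-117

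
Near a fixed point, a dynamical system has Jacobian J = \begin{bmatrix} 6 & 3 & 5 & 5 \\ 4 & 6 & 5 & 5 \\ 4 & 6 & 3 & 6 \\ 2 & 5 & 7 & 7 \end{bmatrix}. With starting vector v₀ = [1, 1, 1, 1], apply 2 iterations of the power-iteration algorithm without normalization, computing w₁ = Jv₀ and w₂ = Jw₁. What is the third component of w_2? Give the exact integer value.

w1 = Jv₀ = (6·1 + 3·1 + 5·1 + 5·1; 4·1 + 6·1 + 5·1 + 5·1; 4·1 + 6·1 + 3·1 + 6·1; 2·1 + 5·1 + 7·1 + 7·1) = (19, 20, 19, 21)
w2 = Jw1 = (6·19 + 3·20 + 5·19 + 5·21; 4·19 + 6·20 + 5·19 + 5·21; 4·19 + 6·20 + 3·19 + 6·21; 2·19 + 5·20 + 7·19 + 7·21) = (374, 396, 379, 418)
The requested component of w2 is 379.

379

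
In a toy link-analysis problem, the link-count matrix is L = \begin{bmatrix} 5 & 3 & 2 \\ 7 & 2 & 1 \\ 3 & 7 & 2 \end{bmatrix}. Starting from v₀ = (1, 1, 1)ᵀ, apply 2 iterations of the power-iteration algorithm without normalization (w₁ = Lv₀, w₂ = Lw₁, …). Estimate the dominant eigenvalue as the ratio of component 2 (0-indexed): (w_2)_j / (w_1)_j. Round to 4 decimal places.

λ ≈ 10.3333

w1 = Lv₀ = (5·1 + 3·1 + 2·1; 7·1 + 2·1 + 1·1; 3·1 + 7·1 + 2·1) = (10, 10, 12)
w2 = Lw1 = (5·10 + 3·10 + 2·12; 7·10 + 2·10 + 1·12; 3·10 + 7·10 + 2·12) = (104, 102, 124)
Ratio at component: 124 / 12 = 10.3333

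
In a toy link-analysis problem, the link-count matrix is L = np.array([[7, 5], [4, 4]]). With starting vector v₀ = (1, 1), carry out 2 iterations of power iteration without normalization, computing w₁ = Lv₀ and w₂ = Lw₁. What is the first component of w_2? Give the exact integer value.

124

w1 = Lv₀ = (7·1 + 5·1; 4·1 + 4·1) = (12, 8)
w2 = Lw1 = (7·12 + 5·8; 4·12 + 4·8) = (124, 80)
The requested component of w2 is 124.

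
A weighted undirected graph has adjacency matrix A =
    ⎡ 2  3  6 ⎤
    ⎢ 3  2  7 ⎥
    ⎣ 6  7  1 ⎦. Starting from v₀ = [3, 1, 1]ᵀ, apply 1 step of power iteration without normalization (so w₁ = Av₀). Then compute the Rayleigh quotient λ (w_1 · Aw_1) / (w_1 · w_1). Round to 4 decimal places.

11.9396

w1 = Av₀ = (2·3 + 3·1 + 6·1; 3·3 + 2·1 + 7·1; 6·3 + 7·1 + 1·1) = (15, 18, 26)
Aw1 = (240, 263, 242)
w1·Aw1 = 15·240 + 18·263 + 26·242 = 14626; w1·w1 = 15·15 + 18·18 + 26·26 = 1225
λ ≈ 14626/1225 = 11.9396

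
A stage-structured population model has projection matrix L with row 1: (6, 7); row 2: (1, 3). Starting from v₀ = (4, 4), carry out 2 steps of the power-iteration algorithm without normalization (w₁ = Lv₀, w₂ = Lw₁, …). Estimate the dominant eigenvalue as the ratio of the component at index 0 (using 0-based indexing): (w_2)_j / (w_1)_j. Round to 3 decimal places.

w1 = Lv₀ = (6·4 + 7·4; 1·4 + 3·4) = (52, 16)
w2 = Lw1 = (6·52 + 7·16; 1·52 + 3·16) = (424, 100)
Ratio at component: 424 / 52 = 8.154

λ ≈ 8.154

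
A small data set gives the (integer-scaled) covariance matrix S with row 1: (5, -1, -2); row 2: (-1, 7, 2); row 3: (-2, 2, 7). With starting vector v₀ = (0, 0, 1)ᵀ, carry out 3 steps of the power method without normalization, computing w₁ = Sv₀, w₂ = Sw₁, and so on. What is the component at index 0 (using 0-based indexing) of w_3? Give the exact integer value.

-274

w1 = Sv₀ = (5·0 + (-1)·0 + (-2)·1; (-1)·0 + 7·0 + 2·1; (-2)·0 + 2·0 + 7·1) = (-2, 2, 7)
w2 = Sw1 = (5·(-2) + (-1)·2 + (-2)·7; (-1)·(-2) + 7·2 + 2·7; (-2)·(-2) + 2·2 + 7·7) = (-26, 30, 57)
w3 = Sw2 = (-274, 350, 511)
The requested component of w3 is -274.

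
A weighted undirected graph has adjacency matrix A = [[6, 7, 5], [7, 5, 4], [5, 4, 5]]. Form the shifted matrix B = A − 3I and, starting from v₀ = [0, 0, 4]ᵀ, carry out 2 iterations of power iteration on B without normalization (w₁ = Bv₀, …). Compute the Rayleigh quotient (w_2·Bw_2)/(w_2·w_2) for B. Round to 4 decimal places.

13.1447

B = A − 3I has rows (3, 7, 5); (7, 2, 4); (5, 4, 2)
w1 = Bv₀ = (20, 16, 8)
w2 = Bw1 = (212, 204, 180)
Bw2 = (2964, 2612, 2236)
w2·Bw2 = 1563696; w2·w2 = 118960; μ ≈ 1563696/118960 = 13.1447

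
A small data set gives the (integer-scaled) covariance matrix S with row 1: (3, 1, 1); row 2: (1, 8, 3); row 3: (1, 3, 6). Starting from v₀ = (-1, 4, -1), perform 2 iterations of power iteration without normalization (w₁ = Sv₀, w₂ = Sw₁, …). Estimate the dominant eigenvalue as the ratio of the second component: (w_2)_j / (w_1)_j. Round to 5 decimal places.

w1 = Sv₀ = (3·(-1) + 1·4 + 1·(-1); 1·(-1) + 8·4 + 3·(-1); 1·(-1) + 3·4 + 6·(-1)) = (0, 28, 5)
w2 = Sw1 = (3·0 + 1·28 + 1·5; 1·0 + 8·28 + 3·5; 1·0 + 3·28 + 6·5) = (33, 239, 114)
Ratio at component: 239 / 28 = 8.53571

λ ≈ 8.53571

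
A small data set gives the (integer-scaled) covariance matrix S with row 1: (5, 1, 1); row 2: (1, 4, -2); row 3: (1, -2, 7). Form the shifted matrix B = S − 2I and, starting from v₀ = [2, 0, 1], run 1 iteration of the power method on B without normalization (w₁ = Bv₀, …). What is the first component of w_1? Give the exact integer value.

B = S − 2I has rows (3, 1, 1); (1, 2, -2); (1, -2, 5)
w1 = Bv₀ = (7, 0, 7)
Requested component of w1: 7

7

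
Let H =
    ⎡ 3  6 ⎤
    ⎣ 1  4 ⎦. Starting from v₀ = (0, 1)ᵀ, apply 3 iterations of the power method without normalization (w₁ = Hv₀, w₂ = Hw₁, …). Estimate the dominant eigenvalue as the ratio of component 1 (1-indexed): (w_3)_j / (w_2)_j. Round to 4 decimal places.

λ ≈ 6.1429

w1 = Hv₀ = (6, 4)
w2 = Hw1 = (42, 22)
w3 = Hw2 = (258, 130)
Ratio at component: 258 / 42 = 6.1429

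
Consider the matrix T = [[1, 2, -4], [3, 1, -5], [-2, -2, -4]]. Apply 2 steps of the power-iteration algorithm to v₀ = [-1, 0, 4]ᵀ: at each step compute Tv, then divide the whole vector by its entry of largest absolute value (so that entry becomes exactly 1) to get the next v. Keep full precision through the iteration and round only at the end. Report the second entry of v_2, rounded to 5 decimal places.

Tv0 = (-17.000000, -23.000000, -14.000000); divide by -23.000000 → v1 = (0.739130, 1.000000, 0.608696)
Tv1 = (0.304348, 0.173913, -5.913043); divide by -5.913043 → v2 = (-0.051471, -0.029412, 1.000000)
Requested entry of v2: -4/136 = -0.02941

-0.02941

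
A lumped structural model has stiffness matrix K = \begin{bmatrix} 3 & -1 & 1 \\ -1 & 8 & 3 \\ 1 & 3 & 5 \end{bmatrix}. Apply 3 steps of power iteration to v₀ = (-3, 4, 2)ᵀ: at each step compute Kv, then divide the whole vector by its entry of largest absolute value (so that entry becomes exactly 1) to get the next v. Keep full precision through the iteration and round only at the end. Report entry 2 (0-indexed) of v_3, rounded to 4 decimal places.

Kv0 = (-11.00000, 41.00000, 19.00000); divide by 41.00000 → v1 = (-0.26829, 1.00000, 0.46341)
Kv1 = (-1.34146, 9.65854, 5.04878); divide by 9.65854 → v2 = (-0.13889, 1.00000, 0.52273)
Kv2 = (-0.89394, 9.70707, 5.47475); divide by 9.70707 → v3 = (-0.09209, 1.00000, 0.56400)
Requested entry of v3: 2168/3844 = 0.5640

0.5640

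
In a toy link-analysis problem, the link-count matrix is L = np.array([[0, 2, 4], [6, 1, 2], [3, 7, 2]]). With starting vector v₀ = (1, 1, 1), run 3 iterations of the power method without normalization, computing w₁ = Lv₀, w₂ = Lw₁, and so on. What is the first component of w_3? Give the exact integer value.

558

w1 = Lv₀ = (6, 9, 12)
w2 = Lw1 = (66, 69, 105)
w3 = Lw2 = (558, 675, 891)
The requested component of w3 is 558.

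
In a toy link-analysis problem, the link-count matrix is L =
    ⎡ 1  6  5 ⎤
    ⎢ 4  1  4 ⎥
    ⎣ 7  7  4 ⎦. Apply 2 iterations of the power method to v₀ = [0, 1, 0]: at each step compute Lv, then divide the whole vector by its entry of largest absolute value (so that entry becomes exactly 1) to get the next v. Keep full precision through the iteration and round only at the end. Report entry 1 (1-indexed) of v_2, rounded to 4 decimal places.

Lv0 = (6.00000, 1.00000, 7.00000); divide by 7.00000 → v1 = (0.85714, 0.14286, 1.00000)
Lv1 = (6.71429, 7.57143, 11.00000); divide by 11.00000 → v2 = (0.61039, 0.68831, 1.00000)
Requested entry of v2: 47/77 = 0.6104

0.6104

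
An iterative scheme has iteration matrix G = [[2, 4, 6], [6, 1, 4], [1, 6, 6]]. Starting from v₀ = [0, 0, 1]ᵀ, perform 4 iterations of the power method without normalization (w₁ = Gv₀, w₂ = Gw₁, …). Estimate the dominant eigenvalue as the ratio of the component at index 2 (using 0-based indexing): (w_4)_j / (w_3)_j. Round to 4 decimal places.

w1 = Gv₀ = (6, 4, 6)
w2 = Gw1 = (64, 64, 66)
w3 = Gw2 = (780, 712, 844)
w4 = Gw3 = (9472, 8768, 10116)
Ratio at component: 10116 / 844 = 11.9858

11.9858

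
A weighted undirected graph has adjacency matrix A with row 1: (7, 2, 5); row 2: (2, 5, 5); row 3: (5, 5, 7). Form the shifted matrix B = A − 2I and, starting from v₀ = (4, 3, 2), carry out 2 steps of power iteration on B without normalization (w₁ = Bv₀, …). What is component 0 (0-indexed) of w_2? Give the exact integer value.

459

B = A − 2I has rows (5, 2, 5); (2, 3, 5); (5, 5, 5)
w1 = Bv₀ = (5·4 + 2·3 + 5·2; 2·4 + 3·3 + 5·2; 5·4 + 5·3 + 5·2) = (36, 27, 45)
w2 = Bw1 = (5·36 + 2·27 + 5·45; 2·36 + 3·27 + 5·45; 5·36 + 5·27 + 5·45) = (459, 378, 540)
Requested component of w2: 459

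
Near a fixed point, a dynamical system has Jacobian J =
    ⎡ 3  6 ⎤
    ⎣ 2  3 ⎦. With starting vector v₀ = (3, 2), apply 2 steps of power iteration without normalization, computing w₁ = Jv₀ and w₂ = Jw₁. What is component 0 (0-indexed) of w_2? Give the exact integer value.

135

w1 = Jv₀ = (3·3 + 6·2; 2·3 + 3·2) = (21, 12)
w2 = Jw1 = (3·21 + 6·12; 2·21 + 3·12) = (135, 78)
The requested component of w2 is 135.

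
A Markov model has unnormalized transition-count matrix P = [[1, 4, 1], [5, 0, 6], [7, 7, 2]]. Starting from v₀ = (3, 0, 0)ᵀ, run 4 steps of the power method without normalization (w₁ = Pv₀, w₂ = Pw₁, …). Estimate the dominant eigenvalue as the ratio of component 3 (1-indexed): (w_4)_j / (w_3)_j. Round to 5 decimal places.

10.21978

w1 = Pv₀ = (3, 15, 21)
w2 = Pw1 = (84, 141, 168)
w3 = Pw2 = (816, 1428, 1911)
w4 = Pw3 = (8439, 15546, 19530)
Ratio at component: 19530 / 1911 = 10.21978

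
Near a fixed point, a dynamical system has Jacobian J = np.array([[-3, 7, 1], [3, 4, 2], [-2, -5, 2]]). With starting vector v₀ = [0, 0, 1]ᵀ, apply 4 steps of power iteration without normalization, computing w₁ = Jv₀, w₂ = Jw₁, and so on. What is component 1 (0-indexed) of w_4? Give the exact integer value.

w1 = Jv₀ = ((-3)·0 + 7·0 + 1·1; 3·0 + 4·0 + 2·1; (-2)·0 + (-5)·0 + 2·1) = (1, 2, 2)
w2 = Jw1 = ((-3)·1 + 7·2 + 1·2; 3·1 + 4·2 + 2·2; (-2)·1 + (-5)·2 + 2·2) = (13, 15, -8)
w3 = Jw2 = (58, 83, -117)
w4 = Jw3 = (290, 272, -765)
The requested component of w4 is 272.

272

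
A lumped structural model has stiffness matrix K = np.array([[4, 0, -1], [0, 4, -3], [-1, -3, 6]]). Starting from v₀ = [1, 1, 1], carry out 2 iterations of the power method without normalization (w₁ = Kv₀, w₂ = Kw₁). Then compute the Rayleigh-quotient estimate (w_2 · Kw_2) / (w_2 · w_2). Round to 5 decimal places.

w1 = Kv₀ = (4·1 + 0·1 + (-1)·1; 0·1 + 4·1 + (-3)·1; (-1)·1 + (-3)·1 + 6·1) = (3, 1, 2)
w2 = Kw1 = (4·3 + 0·1 + (-1)·2; 0·3 + 4·1 + (-3)·2; (-1)·3 + (-3)·1 + 6·2) = (10, -2, 6)
Kw2 = (34, -26, 32)
w2·Kw2 = 10·34 + (-2)·(-26) + 6·32 = 584; w2·w2 = 10·10 + (-2)·(-2) + 6·6 = 140
λ ≈ 584/140 = 4.17143

4.17143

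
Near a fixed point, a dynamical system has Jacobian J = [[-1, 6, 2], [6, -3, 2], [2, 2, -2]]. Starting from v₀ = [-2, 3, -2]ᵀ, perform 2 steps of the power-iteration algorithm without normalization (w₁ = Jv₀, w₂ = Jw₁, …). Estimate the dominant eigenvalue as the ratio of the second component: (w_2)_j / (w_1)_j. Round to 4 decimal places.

w1 = Jv₀ = ((-1)·(-2) + 6·3 + 2·(-2); 6·(-2) + (-3)·3 + 2·(-2); 2·(-2) + 2·3 + (-2)·(-2)) = (16, -25, 6)
w2 = Jw1 = ((-1)·16 + 6·(-25) + 2·6; 6·16 + (-3)·(-25) + 2·6; 2·16 + 2·(-25) + (-2)·6) = (-154, 183, -30)
Ratio at component: 183 / -25 = -7.3200

-7.3200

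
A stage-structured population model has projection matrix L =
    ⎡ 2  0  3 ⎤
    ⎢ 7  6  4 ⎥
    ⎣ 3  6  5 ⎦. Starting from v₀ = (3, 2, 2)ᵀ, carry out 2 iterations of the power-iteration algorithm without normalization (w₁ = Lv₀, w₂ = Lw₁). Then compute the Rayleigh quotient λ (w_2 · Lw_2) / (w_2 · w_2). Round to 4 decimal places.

λ ≈ 11.8837

w1 = Lv₀ = (12, 41, 31)
w2 = Lw1 = (117, 454, 437)
Lw2 = (1545, 5291, 5260)
w2·Lw2 = 117·1545 + 454·5291 + 437·5260 = 4881499; w2·w2 = 117·117 + 454·454 + 437·437 = 410774
λ ≈ 4881499/410774 = 11.8837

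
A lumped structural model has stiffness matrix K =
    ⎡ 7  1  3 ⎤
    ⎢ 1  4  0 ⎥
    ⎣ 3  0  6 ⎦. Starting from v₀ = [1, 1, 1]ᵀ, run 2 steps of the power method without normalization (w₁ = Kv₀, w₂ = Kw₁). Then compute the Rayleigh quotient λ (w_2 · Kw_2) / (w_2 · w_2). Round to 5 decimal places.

9.60663

w1 = Kv₀ = (7·1 + 1·1 + 3·1; 1·1 + 4·1 + 0·1; 3·1 + 0·1 + 6·1) = (11, 5, 9)
w2 = Kw1 = (7·11 + 1·5 + 3·9; 1·11 + 4·5 + 0·9; 3·11 + 0·5 + 6·9) = (109, 31, 87)
Kw2 = (1055, 233, 849)
w2·Kw2 = 109·1055 + 31·233 + 87·849 = 196081; w2·w2 = 109·109 + 31·31 + 87·87 = 20411
λ ≈ 196081/20411 = 9.60663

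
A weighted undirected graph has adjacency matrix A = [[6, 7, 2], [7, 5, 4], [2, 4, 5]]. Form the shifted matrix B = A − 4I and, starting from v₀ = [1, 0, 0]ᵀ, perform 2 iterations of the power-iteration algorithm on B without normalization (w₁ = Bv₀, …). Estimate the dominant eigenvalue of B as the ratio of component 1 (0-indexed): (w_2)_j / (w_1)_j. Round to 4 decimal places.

μ ≈ 4.1429

B = A − 4I has rows (2, 7, 2); (7, 1, 4); (2, 4, 1)
w1 = Bv₀ = (2, 7, 2)
w2 = Bw1 = (57, 29, 34)
Ratio: 29/7 = 4.1429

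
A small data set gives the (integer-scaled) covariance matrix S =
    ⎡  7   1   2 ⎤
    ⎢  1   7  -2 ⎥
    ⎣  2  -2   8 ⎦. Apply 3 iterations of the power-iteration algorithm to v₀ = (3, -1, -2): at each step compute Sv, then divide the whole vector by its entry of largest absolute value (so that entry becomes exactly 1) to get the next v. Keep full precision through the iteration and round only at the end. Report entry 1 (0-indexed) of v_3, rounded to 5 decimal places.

Sv0 = (16.000000, 0.000000, -8.000000); divide by 16.000000 → v1 = (1.000000, 0.000000, -0.500000)
Sv1 = (6.000000, 2.000000, -2.000000); divide by 6.000000 → v2 = (1.000000, 0.333333, -0.333333)
Sv2 = (6.666667, 4.000000, -1.333333); divide by 6.666667 → v3 = (1.000000, 0.600000, -0.200000)
Requested entry of v3: 384/640 = 0.60000

0.60000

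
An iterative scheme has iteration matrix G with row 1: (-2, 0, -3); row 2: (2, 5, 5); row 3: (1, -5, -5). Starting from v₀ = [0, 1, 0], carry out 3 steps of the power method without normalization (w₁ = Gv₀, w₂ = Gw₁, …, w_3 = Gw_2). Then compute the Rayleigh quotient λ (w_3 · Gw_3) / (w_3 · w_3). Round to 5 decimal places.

0.33333

w1 = Gv₀ = ((-2)·0 + 0·1 + (-3)·0; 2·0 + 5·1 + 5·0; 1·0 + (-5)·1 + (-5)·0) = (0, 5, -5)
w2 = Gw1 = ((-2)·0 + 0·5 + (-3)·(-5); 2·0 + 5·5 + 5·(-5); 1·0 + (-5)·5 + (-5)·(-5)) = (15, 0, 0)
w3 = Gw2 = (-30, 30, 15)
Gw3 = (15, 165, -255)
w3·Gw3 = (-30)·15 + 30·165 + 15·(-255) = 675; w3·w3 = (-30)·(-30) + 30·30 + 15·15 = 2025
λ ≈ 675/2025 = 0.33333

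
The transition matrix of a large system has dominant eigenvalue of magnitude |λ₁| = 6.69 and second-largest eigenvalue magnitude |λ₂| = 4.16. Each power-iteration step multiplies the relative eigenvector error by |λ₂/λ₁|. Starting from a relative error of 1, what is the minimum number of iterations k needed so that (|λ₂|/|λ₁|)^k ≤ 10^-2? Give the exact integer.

|λ₂/λ₁| = 4.16/6.69 = 0.62182
Need k ≥ ln(10^-2) / ln(0.62182) = -4.6052 / -0.4751 ≈ 9.693
Smallest integer k satisfying the bound: 10

10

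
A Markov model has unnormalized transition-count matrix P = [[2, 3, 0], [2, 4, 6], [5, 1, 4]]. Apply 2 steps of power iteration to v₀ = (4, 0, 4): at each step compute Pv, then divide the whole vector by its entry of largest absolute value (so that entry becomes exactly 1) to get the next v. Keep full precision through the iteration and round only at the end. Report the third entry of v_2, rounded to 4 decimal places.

0.6000

Pv0 = (8.00000, 32.00000, 36.00000); divide by 36.00000 → v1 = (0.22222, 0.88889, 1.00000)
Pv1 = (3.11111, 10.00000, 6.00000); divide by 10.00000 → v2 = (0.31111, 1.00000, 0.60000)
Requested entry of v2: 216/360 = 0.6000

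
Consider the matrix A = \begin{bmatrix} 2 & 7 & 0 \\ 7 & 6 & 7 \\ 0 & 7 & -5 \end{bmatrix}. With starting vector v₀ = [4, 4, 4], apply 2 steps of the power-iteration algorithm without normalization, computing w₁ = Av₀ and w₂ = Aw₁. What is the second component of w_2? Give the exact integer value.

788

w1 = Av₀ = (2·4 + 7·4 + 0·4; 7·4 + 6·4 + 7·4; 0·4 + 7·4 + (-5)·4) = (36, 80, 8)
w2 = Aw1 = (2·36 + 7·80 + 0·8; 7·36 + 6·80 + 7·8; 0·36 + 7·80 + (-5)·8) = (632, 788, 520)
The requested component of w2 is 788.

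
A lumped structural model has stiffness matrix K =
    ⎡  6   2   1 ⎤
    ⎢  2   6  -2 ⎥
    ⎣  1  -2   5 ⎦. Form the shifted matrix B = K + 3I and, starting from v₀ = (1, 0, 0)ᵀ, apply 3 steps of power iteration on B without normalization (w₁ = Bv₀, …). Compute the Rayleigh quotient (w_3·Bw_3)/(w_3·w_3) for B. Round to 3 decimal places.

μ ≈ 10.599

B = K + 3I has rows (9, 2, 1); (2, 9, -2); (1, -2, 8)
w1 = Bv₀ = (9·1 + 2·0 + 1·0; 2·1 + 9·0 + (-2)·0; 1·1 + (-2)·0 + 8·0) = (9, 2, 1)
w2 = Bw1 = (9·9 + 2·2 + 1·1; 2·9 + 9·2 + (-2)·1; 1·9 + (-2)·2 + 8·1) = (86, 34, 13)
w3 = Bw2 = (855, 452, 122)
Bw3 = (8721, 5534, 927)
w3·Bw3 = 10070917; w3·w3 = 950213; μ ≈ 10070917/950213 = 10.599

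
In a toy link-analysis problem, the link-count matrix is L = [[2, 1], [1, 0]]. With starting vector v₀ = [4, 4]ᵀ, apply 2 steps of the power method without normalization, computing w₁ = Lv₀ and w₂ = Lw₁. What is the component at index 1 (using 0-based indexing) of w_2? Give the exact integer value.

w1 = Lv₀ = (2·4 + 1·4; 1·4 + 0·4) = (12, 4)
w2 = Lw1 = (2·12 + 1·4; 1·12 + 0·4) = (28, 12)
The requested component of w2 is 12.

12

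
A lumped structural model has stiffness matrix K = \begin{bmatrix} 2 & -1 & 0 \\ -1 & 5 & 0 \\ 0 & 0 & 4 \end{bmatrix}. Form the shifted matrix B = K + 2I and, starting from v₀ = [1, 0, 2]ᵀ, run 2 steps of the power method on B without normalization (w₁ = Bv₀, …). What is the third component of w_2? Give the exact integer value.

B = K + 2I has rows (4, -1, 0); (-1, 7, 0); (0, 0, 6)
w1 = Bv₀ = (4·1 + (-1)·0 + 0·2; (-1)·1 + 7·0 + 0·2; 0·1 + 0·0 + 6·2) = (4, -1, 12)
w2 = Bw1 = (4·4 + (-1)·(-1) + 0·12; (-1)·4 + 7·(-1) + 0·12; 0·4 + 0·(-1) + 6·12) = (17, -11, 72)
Requested component of w2: 72

72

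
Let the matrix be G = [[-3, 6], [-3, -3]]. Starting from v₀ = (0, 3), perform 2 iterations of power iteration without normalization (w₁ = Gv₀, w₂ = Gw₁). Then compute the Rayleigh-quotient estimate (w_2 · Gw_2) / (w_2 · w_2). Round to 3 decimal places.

-2.294

w1 = Gv₀ = (18, -9)
w2 = Gw1 = (-108, -27)
Gw2 = (162, 405)
w2·Gw2 = (-108)·162 + (-27)·405 = -28431; w2·w2 = (-108)·(-108) + (-27)·(-27) = 12393
λ ≈ -28431/12393 = -2.294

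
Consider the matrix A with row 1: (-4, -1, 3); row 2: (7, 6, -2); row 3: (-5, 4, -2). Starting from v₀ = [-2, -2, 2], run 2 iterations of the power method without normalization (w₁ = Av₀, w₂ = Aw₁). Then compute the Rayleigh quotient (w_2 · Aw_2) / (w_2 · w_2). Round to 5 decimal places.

-0.76823

w1 = Av₀ = (16, -30, -2)
w2 = Aw1 = (-40, -64, -196)
Aw2 = (-364, -272, 336)
w2·Aw2 = (-40)·(-364) + (-64)·(-272) + (-196)·336 = -33888; w2·w2 = (-40)·(-40) + (-64)·(-64) + (-196)·(-196) = 44112
λ ≈ -33888/44112 = -0.76823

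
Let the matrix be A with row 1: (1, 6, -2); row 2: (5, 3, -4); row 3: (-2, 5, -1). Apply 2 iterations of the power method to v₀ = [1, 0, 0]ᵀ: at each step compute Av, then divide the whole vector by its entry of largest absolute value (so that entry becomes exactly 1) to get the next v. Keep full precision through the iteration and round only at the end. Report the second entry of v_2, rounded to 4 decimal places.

Av0 = (1.00000, 5.00000, -2.00000); divide by 5.00000 → v1 = (0.20000, 1.00000, -0.40000)
Av1 = (7.00000, 5.60000, 5.00000); divide by 7.00000 → v2 = (1.00000, 0.80000, 0.71429)
Requested entry of v2: 28/35 = 0.8000

0.8000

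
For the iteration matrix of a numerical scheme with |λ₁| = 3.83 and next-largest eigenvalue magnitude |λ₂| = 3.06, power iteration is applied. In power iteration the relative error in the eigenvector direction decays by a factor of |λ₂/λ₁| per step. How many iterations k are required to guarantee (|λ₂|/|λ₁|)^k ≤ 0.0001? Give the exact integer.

42

|λ₂/λ₁| = 3.06/3.83 = 0.79896
Need k ≥ ln(0.0001) / ln(0.79896) = -9.2103 / -0.2244 ≈ 41.035
Smallest integer k satisfying the bound: 42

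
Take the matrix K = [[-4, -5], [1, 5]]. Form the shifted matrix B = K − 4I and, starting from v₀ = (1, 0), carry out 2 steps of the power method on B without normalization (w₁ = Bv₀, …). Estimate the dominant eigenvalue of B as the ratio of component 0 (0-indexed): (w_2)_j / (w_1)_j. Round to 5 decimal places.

μ ≈ -7.37500

B = K − 4I has rows (-8, -5); (1, 1)
w1 = Bv₀ = (-8, 1)
w2 = Bw1 = (59, -7)
Ratio: 59/-8 = -7.37500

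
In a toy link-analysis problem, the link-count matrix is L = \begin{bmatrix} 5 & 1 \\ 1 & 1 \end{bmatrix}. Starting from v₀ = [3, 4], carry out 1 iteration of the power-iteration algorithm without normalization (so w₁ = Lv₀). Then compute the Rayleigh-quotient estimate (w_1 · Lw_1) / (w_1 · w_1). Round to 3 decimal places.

λ ≈ 5.171

w1 = Lv₀ = (5·3 + 1·4; 1·3 + 1·4) = (19, 7)
Lw1 = (102, 26)
w1·Lw1 = 19·102 + 7·26 = 2120; w1·w1 = 19·19 + 7·7 = 410
λ ≈ 2120/410 = 5.171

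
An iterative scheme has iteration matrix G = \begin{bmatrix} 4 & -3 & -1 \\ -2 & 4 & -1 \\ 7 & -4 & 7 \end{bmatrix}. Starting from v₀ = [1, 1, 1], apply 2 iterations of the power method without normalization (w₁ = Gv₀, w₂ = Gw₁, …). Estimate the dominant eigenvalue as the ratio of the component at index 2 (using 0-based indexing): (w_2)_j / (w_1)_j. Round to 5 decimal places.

w1 = Gv₀ = (4·1 + (-3)·1 + (-1)·1; (-2)·1 + 4·1 + (-1)·1; 7·1 + (-4)·1 + 7·1) = (0, 1, 10)
w2 = Gw1 = (4·0 + (-3)·1 + (-1)·10; (-2)·0 + 4·1 + (-1)·10; 7·0 + (-4)·1 + 7·10) = (-13, -6, 66)
Ratio at component: 66 / 10 = 6.60000

λ ≈ 6.60000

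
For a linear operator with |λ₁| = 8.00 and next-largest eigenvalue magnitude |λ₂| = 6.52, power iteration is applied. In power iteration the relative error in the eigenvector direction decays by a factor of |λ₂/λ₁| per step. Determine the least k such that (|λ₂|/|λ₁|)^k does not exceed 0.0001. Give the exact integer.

|λ₂/λ₁| = 6.52/8.00 = 0.81500
Need k ≥ ln(0.0001) / ln(0.81500) = -9.2103 / -0.2046 ≈ 45.024
Smallest integer k satisfying the bound: 46

46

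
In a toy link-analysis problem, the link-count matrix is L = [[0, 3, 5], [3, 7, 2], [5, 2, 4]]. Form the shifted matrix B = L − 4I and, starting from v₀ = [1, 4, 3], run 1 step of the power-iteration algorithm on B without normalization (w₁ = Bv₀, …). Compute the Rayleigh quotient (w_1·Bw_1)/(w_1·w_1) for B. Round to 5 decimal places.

B = L − 4I has rows (-4, 3, 5); (3, 3, 2); (5, 2, 0)
w1 = Bv₀ = (23, 21, 13)
Bw1 = (36, 158, 157)
w1·Bw1 = 6187; w1·w1 = 1139; μ ≈ 6187/1139 = 5.43196

μ ≈ 5.43196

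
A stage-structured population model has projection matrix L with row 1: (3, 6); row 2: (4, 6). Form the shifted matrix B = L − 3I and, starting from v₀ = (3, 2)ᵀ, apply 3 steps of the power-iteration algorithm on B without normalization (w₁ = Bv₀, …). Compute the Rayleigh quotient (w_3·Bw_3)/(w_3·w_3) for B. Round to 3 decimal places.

μ ≈ 6.691

B = L − 3I has rows (0, 6); (4, 3)
w1 = Bv₀ = (0·3 + 6·2; 4·3 + 3·2) = (12, 18)
w2 = Bw1 = (0·12 + 6·18; 4·12 + 3·18) = (108, 102)
w3 = Bw2 = (612, 738)
Bw3 = (4428, 4662)
w3·Bw3 = 6150492; w3·w3 = 919188; μ ≈ 6150492/919188 = 6.691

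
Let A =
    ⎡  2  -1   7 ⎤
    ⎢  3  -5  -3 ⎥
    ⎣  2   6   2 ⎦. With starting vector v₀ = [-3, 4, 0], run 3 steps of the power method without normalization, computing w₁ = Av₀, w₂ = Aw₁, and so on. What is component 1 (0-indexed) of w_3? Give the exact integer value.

574

w1 = Av₀ = (2·(-3) + (-1)·4 + 7·0; 3·(-3) + (-5)·4 + (-3)·0; 2·(-3) + 6·4 + 2·0) = (-10, -29, 18)
w2 = Aw1 = (2·(-10) + (-1)·(-29) + 7·18; 3·(-10) + (-5)·(-29) + (-3)·18; 2·(-10) + 6·(-29) + 2·18) = (135, 61, -158)
w3 = Aw2 = (-897, 574, 320)
The requested component of w3 is 574.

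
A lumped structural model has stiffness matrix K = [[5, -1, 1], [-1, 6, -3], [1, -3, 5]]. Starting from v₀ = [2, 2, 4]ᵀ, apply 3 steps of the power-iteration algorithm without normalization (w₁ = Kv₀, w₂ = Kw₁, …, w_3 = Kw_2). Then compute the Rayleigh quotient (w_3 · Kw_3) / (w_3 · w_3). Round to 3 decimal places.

w1 = Kv₀ = (5·2 + (-1)·2 + 1·4; (-1)·2 + 6·2 + (-3)·4; 1·2 + (-3)·2 + 5·4) = (12, -2, 16)
w2 = Kw1 = (5·12 + (-1)·(-2) + 1·16; (-1)·12 + 6·(-2) + (-3)·16; 1·12 + (-3)·(-2) + 5·16) = (78, -72, 98)
w3 = Kw2 = (560, -804, 784)
Kw3 = (4388, -7736, 6892)
w3·Kw3 = 560·4388 + (-804)·(-7736) + 784·6892 = 14080352; w3·w3 = 560·560 + (-804)·(-804) + 784·784 = 1574672
λ ≈ 14080352/1574672 = 8.942

λ ≈ 8.942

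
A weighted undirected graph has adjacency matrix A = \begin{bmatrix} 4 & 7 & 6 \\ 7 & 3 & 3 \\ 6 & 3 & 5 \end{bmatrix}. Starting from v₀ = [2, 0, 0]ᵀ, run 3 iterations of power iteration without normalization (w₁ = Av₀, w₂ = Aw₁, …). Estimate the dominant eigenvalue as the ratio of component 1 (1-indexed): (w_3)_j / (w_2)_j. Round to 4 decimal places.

w1 = Av₀ = (4·2 + 7·0 + 6·0; 7·2 + 3·0 + 3·0; 6·2 + 3·0 + 5·0) = (8, 14, 12)
w2 = Aw1 = (4·8 + 7·14 + 6·12; 7·8 + 3·14 + 3·12; 6·8 + 3·14 + 5·12) = (202, 134, 150)
w3 = Aw2 = (2646, 2266, 2364)
Ratio at component: 2646 / 202 = 13.0990

λ ≈ 13.0990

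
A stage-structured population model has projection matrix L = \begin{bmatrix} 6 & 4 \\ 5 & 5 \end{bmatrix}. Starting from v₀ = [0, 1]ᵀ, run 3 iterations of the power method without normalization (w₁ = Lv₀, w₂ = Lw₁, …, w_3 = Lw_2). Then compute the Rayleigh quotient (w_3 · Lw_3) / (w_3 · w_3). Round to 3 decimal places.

9.999

w1 = Lv₀ = (6·0 + 4·1; 5·0 + 5·1) = (4, 5)
w2 = Lw1 = (6·4 + 4·5; 5·4 + 5·5) = (44, 45)
w3 = Lw2 = (444, 445)
Lw3 = (4444, 4445)
w3·Lw3 = 444·4444 + 445·4445 = 3951161; w3·w3 = 444·444 + 445·445 = 395161
λ ≈ 3951161/395161 = 9.999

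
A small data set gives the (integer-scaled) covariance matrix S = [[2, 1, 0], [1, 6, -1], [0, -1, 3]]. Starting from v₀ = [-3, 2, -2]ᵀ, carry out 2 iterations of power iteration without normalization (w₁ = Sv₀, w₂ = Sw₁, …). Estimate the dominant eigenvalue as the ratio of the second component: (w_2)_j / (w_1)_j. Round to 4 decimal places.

λ ≈ 6.3636

w1 = Sv₀ = (-4, 11, -8)
w2 = Sw1 = (3, 70, -35)
Ratio at component: 70 / 11 = 6.3636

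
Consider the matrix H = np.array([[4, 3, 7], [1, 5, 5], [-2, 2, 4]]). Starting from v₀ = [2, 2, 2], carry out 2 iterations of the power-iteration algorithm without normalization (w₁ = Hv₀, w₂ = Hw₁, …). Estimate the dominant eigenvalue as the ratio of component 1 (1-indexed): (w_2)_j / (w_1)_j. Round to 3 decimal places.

w1 = Hv₀ = (4·2 + 3·2 + 7·2; 1·2 + 5·2 + 5·2; (-2)·2 + 2·2 + 4·2) = (28, 22, 8)
w2 = Hw1 = (4·28 + 3·22 + 7·8; 1·28 + 5·22 + 5·8; (-2)·28 + 2·22 + 4·8) = (234, 178, 20)
Ratio at component: 234 / 28 = 8.357

8.357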